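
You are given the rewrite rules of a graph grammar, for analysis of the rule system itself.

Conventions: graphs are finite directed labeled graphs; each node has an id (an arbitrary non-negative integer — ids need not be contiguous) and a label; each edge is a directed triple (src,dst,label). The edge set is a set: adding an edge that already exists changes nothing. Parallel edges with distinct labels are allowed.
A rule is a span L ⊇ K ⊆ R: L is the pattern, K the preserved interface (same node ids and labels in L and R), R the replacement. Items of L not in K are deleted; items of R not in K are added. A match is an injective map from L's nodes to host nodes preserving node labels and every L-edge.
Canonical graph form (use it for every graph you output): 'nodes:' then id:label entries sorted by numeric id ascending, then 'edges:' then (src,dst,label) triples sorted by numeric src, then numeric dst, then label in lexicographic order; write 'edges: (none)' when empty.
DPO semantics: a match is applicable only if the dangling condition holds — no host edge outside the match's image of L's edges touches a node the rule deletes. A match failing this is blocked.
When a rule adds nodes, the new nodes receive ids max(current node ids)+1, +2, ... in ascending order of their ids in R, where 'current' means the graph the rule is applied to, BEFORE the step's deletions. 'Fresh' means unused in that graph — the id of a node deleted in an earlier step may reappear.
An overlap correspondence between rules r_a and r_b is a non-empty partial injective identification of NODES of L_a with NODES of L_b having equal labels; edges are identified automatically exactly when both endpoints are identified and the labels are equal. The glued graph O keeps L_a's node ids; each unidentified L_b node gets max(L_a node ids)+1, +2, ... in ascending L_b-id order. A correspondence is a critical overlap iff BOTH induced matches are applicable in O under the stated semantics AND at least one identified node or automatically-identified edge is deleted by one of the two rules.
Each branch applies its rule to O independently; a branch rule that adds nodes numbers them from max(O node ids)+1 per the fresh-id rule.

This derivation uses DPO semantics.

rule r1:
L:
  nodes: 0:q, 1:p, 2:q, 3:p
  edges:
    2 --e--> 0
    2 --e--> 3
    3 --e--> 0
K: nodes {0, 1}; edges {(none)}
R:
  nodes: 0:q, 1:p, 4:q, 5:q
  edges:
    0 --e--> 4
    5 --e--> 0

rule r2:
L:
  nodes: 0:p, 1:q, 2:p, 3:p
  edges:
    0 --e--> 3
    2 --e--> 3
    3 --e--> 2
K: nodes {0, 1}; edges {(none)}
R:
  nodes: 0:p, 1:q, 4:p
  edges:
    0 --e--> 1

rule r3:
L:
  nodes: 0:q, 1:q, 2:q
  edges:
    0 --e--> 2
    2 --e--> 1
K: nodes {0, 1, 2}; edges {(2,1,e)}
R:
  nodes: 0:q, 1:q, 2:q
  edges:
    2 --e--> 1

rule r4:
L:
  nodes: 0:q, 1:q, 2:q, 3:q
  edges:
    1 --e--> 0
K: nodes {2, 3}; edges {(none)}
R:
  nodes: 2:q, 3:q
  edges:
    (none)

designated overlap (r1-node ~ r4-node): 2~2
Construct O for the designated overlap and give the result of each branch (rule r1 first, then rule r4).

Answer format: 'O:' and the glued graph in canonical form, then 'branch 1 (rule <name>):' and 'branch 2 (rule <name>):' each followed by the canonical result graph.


O:
nodes: 0:q, 1:p, 2:q, 3:p, 4:q, 5:q, 6:q
edges: (2,0,e); (2,3,e); (3,0,e); (5,4,e)
branch 1 (rule r1):
nodes: 0:q, 1:p, 4:q, 5:q, 6:q, 7:q, 8:q
edges: (0,7,e); (5,4,e); (8,0,e)
branch 2 (rule r4):
nodes: 0:q, 1:p, 2:q, 3:p, 6:q
edges: (2,0,e); (2,3,e); (3,0,e)


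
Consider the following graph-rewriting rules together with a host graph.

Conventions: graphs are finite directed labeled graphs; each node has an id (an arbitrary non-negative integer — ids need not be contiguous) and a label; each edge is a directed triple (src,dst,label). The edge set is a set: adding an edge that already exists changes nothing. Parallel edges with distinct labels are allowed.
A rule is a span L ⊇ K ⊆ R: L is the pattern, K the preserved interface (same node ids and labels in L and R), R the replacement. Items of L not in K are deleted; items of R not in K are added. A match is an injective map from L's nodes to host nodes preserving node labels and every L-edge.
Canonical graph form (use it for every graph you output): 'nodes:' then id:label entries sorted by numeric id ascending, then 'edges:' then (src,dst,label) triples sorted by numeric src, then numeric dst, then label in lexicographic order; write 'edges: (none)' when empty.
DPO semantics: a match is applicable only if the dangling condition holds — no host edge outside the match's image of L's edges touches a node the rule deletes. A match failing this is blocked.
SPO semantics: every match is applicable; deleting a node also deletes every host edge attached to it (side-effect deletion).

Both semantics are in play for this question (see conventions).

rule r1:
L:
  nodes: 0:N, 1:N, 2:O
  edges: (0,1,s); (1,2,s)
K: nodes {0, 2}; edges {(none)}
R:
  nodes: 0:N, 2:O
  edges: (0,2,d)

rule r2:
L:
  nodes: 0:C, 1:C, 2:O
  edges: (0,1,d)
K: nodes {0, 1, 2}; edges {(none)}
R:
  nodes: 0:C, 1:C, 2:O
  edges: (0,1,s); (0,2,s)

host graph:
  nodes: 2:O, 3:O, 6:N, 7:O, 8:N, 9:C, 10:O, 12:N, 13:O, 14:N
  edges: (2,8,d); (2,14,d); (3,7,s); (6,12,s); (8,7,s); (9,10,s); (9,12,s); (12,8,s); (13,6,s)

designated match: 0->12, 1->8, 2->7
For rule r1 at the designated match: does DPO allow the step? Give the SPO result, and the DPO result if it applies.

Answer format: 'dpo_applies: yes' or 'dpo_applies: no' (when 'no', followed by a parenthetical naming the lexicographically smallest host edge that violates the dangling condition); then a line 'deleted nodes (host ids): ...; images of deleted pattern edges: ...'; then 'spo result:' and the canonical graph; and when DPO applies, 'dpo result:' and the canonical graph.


dpo_applies: no
(the rule deletes node 8, which keeps host edge (2,8,d) outside the match image — the dangling condition fails, DPO blocks; SPO proceeds and side-deletes such edges)
deleted nodes (host ids): 8; images of deleted pattern edges: (8,7,s); (12,8,s)
spo result:
nodes: 2:O, 3:O, 6:N, 7:O, 9:C, 10:O, 12:N, 13:O, 14:N
edges: (2,14,d); (3,7,s); (6,12,s); (9,10,s); (9,12,s); (12,7,d); (13,6,s)


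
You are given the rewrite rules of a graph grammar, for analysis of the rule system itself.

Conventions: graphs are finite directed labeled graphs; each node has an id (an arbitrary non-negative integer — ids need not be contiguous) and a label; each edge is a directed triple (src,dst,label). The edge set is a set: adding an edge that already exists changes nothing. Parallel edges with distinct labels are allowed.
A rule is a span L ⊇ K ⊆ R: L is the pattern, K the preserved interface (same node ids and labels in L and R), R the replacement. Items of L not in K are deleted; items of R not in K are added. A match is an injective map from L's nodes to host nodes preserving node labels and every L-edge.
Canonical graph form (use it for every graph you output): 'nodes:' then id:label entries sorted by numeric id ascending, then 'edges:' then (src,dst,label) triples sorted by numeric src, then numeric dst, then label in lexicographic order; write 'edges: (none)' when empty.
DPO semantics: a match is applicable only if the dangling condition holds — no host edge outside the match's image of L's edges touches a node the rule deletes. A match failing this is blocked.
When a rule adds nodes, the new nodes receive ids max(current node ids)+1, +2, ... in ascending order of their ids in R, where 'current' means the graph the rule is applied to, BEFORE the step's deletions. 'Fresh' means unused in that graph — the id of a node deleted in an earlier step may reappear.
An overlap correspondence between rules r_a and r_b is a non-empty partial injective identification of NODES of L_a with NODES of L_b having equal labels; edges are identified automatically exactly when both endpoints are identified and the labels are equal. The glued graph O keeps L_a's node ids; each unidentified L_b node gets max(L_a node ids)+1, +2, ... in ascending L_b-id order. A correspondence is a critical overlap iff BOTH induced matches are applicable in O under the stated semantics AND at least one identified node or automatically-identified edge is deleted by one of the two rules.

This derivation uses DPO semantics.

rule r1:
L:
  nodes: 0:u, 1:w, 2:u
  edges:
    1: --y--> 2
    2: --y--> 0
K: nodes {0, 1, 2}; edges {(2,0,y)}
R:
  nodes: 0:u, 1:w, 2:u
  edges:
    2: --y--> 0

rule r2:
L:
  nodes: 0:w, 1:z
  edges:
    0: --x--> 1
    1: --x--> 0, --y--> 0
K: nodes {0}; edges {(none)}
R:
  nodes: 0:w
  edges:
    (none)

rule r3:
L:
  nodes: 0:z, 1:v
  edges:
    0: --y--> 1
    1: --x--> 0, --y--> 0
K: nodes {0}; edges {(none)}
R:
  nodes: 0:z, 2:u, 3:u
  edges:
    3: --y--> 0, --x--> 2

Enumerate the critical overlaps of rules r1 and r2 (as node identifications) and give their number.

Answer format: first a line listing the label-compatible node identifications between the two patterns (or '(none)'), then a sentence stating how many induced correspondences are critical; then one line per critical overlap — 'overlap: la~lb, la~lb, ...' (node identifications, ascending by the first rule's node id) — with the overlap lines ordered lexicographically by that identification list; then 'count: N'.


label-compatible node identifications between L(r1) and L(r2): 1~0
0 of the induced correspondences are critical overlaps of r1 and r2.
count: 0


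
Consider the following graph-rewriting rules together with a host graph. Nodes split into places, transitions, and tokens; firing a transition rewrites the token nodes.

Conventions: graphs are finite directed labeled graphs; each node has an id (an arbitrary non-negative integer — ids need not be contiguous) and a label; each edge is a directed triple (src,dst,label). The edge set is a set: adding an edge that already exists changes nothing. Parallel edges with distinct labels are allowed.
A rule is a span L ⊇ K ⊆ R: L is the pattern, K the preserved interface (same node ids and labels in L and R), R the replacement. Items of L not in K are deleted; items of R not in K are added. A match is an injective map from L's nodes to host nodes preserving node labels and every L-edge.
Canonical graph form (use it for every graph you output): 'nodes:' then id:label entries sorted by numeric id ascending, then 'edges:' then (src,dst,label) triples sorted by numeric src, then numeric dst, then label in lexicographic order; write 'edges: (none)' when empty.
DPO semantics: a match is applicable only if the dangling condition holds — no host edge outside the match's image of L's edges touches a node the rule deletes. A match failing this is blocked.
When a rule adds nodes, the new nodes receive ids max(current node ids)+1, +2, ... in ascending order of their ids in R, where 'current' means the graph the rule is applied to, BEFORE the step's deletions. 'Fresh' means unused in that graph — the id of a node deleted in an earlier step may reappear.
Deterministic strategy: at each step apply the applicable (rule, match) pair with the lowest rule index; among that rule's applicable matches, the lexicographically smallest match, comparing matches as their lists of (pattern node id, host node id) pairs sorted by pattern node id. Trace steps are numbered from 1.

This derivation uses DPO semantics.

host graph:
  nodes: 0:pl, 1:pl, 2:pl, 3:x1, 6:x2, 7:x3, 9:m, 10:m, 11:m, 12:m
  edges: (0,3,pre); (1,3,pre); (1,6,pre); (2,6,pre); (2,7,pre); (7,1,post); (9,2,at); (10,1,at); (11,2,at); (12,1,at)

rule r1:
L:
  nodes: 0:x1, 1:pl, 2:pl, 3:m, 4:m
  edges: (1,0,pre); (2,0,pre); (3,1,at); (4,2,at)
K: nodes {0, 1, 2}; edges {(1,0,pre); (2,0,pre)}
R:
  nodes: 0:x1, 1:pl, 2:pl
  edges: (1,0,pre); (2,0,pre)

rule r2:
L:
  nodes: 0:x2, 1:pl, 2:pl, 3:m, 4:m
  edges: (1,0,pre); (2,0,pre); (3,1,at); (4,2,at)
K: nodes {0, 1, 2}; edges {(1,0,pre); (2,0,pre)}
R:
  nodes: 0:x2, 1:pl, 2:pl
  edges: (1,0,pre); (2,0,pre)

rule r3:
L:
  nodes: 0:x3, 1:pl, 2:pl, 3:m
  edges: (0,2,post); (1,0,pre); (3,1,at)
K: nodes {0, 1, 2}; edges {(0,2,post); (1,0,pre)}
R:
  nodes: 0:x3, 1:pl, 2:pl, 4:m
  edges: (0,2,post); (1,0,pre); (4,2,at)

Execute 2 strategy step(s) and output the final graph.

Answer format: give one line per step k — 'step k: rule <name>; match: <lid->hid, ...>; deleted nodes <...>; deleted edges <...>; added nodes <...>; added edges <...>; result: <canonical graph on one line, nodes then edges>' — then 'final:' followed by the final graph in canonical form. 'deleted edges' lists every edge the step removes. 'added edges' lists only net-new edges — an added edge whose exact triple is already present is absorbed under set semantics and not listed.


step 1: rule r2; match: 0->6, 1->1, 2->2, 3->10, 4->9; deleted nodes 9, 10; deleted edges (9,2,at); (10,1,at); added nodes (none); added edges (none); result: nodes: 0:pl, 1:pl, 2:pl, 3:x1, 6:x2, 7:x3, 11:m, 12:m edges: (0,3,pre); (1,3,pre); (1,6,pre); (2,6,pre); (2,7,pre); (7,1,post); (11,2,at); (12,1,at)
step 2: rule r2; match: 0->6, 1->1, 2->2, 3->12, 4->11; deleted nodes 11, 12; deleted edges (11,2,at); (12,1,at); added nodes (none); added edges (none); result: nodes: 0:pl, 1:pl, 2:pl, 3:x1, 6:x2, 7:x3 edges: (0,3,pre); (1,3,pre); (1,6,pre); (2,6,pre); (2,7,pre); (7,1,post)
final:
nodes: 0:pl, 1:pl, 2:pl, 3:x1, 6:x2, 7:x3
edges: (0,3,pre); (1,3,pre); (1,6,pre); (2,6,pre); (2,7,pre); (7,1,post)


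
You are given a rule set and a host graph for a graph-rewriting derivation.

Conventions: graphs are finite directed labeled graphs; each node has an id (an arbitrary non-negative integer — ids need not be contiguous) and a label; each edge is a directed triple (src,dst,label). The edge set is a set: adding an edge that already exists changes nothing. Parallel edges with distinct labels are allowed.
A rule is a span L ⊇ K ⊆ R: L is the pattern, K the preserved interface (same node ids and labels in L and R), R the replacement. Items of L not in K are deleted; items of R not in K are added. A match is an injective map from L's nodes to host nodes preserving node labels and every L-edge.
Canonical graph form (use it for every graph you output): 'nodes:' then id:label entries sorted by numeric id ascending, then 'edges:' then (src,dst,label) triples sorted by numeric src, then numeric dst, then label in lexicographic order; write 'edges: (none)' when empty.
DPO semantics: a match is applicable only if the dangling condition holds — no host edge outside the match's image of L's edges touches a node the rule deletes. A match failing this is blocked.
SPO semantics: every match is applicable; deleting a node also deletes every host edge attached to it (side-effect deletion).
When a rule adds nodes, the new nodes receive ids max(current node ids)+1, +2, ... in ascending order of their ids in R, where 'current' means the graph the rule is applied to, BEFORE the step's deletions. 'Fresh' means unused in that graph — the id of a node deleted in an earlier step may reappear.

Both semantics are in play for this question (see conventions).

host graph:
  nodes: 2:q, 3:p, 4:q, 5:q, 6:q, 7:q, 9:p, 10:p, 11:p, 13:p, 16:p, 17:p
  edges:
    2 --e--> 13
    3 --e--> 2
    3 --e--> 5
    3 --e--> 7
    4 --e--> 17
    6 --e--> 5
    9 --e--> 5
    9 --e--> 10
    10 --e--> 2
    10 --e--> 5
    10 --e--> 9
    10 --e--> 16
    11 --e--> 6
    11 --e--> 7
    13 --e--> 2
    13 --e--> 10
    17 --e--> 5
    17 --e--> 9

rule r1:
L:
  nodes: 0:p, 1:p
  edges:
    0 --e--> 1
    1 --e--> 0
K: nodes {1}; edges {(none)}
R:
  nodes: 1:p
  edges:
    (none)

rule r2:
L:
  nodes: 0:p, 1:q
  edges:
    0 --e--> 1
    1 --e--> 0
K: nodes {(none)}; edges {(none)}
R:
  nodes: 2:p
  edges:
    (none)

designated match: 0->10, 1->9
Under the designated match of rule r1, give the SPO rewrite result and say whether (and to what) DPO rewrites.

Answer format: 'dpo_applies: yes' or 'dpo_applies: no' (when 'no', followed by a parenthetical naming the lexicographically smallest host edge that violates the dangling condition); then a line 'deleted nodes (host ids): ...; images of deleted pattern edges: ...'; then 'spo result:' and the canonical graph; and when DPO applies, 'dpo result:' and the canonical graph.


dpo_applies: no
(the rule deletes node 10, which keeps host edge (10,2,e) outside the match image — the dangling condition fails, DPO blocks; SPO proceeds and side-deletes such edges)
deleted nodes (host ids): 10; images of deleted pattern edges: (9,10,e); (10,9,e)
spo result:
nodes: 2:q, 3:p, 4:q, 5:q, 6:q, 7:q, 9:p, 11:p, 13:p, 16:p, 17:p
edges: (2,13,e); (3,2,e); (3,5,e); (3,7,e); (4,17,e); (6,5,e); (9,5,e); (11,6,e); (11,7,e); (13,2,e); (17,5,e); (17,9,e)


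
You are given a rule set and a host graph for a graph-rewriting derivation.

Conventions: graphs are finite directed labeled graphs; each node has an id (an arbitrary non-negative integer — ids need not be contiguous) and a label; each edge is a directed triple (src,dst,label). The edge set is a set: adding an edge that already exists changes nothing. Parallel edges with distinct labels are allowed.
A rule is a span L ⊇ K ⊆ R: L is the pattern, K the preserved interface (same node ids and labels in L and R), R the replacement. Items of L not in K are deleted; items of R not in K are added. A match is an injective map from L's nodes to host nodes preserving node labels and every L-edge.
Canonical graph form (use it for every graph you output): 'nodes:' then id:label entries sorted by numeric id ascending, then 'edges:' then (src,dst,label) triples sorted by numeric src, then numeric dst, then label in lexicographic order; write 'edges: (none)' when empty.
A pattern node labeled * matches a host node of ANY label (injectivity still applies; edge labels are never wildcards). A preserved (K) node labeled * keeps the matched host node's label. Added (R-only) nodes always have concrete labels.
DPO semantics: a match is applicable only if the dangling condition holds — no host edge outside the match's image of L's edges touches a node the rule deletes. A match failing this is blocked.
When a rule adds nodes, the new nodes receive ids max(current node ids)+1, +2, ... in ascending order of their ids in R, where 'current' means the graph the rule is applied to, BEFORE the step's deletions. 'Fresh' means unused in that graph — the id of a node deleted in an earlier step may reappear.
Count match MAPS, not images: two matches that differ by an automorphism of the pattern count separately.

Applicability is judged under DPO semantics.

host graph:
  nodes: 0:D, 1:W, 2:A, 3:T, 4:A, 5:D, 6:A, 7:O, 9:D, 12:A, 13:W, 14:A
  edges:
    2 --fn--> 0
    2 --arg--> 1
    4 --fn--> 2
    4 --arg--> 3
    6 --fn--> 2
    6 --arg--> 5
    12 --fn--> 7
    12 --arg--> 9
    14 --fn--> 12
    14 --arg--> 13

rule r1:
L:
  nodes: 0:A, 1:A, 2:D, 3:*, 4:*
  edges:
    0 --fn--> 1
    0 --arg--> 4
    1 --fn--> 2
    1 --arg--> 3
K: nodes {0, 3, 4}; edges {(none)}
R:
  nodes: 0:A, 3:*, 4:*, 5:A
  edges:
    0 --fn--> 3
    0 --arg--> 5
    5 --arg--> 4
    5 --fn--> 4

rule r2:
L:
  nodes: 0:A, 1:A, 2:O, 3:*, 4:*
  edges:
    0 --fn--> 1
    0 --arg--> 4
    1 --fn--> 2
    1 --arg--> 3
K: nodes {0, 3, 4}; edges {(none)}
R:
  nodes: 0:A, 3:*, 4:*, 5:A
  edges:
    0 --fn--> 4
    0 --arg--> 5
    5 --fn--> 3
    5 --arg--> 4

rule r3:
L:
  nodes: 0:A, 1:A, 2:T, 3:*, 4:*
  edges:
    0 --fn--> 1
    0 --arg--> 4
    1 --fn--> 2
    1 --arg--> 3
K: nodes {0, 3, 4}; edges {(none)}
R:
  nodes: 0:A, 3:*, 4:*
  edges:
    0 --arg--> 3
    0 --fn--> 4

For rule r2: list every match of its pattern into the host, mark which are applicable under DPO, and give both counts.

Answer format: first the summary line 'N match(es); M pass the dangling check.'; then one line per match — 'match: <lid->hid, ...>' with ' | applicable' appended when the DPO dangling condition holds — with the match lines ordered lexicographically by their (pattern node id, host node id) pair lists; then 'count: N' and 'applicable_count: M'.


1 match(es); 1 pass the dangling check.
match: 0->14, 1->12, 2->7, 3->9, 4->13 | applicable
count: 1
applicable_count: 1


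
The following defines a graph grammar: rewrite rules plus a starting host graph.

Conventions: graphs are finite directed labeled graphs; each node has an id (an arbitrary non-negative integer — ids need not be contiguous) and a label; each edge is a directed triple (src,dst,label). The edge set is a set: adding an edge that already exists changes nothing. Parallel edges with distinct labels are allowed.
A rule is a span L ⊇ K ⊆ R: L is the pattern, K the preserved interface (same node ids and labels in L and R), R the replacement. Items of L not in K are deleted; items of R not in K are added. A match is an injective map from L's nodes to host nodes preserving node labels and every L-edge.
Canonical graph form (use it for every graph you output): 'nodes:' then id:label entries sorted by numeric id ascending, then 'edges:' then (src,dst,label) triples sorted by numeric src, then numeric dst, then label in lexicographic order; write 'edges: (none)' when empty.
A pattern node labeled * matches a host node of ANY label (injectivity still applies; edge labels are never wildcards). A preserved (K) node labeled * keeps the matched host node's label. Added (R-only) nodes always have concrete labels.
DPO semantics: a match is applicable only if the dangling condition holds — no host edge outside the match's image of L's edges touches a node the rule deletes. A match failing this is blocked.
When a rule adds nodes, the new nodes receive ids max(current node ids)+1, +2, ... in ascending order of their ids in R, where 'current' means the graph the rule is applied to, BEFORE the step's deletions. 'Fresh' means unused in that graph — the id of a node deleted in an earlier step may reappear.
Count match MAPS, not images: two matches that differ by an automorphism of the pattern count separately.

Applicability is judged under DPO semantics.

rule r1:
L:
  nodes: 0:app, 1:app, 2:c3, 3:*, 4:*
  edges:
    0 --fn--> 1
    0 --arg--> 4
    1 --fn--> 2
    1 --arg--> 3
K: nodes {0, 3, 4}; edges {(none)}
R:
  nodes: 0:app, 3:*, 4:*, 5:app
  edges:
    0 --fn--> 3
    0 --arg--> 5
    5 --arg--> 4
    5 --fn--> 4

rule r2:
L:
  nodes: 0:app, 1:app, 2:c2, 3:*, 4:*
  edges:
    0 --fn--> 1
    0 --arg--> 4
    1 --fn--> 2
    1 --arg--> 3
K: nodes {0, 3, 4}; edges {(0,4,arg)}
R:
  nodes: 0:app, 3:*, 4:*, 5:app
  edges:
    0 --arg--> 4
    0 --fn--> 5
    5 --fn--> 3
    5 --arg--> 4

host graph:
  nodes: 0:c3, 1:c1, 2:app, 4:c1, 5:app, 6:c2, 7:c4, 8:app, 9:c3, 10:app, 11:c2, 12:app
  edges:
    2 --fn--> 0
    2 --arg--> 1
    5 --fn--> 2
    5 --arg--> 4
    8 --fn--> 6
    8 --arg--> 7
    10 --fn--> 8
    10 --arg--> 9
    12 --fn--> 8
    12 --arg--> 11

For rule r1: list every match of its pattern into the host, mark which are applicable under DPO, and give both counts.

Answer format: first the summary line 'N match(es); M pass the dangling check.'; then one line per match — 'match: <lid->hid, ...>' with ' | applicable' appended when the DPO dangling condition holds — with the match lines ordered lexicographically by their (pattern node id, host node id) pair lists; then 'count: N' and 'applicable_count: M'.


1 match(es); 1 pass the dangling check.
match: 0->5, 1->2, 2->0, 3->1, 4->4 | applicable
count: 1
applicable_count: 1


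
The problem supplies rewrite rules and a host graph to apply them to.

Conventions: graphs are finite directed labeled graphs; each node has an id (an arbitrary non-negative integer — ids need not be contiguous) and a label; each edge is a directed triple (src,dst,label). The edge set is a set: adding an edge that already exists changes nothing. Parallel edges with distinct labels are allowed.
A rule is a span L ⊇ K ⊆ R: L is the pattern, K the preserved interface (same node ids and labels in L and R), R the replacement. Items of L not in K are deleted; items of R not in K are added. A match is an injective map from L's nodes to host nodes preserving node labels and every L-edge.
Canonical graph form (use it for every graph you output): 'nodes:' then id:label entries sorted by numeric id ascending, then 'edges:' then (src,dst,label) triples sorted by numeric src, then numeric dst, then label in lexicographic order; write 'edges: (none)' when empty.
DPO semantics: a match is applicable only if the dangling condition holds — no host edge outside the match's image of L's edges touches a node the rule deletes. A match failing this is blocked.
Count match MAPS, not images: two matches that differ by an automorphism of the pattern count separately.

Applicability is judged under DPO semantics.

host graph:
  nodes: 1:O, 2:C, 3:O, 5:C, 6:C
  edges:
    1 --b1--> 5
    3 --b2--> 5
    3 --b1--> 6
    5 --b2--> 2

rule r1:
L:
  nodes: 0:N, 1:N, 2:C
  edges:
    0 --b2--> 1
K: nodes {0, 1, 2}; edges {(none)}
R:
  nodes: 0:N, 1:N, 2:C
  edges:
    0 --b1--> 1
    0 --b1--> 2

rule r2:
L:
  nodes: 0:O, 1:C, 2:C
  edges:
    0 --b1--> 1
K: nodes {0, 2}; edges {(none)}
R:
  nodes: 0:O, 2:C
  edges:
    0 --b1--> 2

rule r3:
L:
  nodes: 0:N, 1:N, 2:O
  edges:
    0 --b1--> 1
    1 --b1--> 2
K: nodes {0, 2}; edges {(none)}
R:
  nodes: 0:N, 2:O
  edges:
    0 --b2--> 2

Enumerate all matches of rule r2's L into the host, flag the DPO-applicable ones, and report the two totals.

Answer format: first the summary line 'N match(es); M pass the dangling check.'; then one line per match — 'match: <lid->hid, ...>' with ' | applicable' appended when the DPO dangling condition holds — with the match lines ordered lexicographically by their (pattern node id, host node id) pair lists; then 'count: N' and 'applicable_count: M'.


4 match(es); 2 pass the dangling check.
match: 0->1, 1->5, 2->2
match: 0->1, 1->5, 2->6
match: 0->3, 1->6, 2->2 | applicable
match: 0->3, 1->6, 2->5 | applicable
count: 4
applicable_count: 2


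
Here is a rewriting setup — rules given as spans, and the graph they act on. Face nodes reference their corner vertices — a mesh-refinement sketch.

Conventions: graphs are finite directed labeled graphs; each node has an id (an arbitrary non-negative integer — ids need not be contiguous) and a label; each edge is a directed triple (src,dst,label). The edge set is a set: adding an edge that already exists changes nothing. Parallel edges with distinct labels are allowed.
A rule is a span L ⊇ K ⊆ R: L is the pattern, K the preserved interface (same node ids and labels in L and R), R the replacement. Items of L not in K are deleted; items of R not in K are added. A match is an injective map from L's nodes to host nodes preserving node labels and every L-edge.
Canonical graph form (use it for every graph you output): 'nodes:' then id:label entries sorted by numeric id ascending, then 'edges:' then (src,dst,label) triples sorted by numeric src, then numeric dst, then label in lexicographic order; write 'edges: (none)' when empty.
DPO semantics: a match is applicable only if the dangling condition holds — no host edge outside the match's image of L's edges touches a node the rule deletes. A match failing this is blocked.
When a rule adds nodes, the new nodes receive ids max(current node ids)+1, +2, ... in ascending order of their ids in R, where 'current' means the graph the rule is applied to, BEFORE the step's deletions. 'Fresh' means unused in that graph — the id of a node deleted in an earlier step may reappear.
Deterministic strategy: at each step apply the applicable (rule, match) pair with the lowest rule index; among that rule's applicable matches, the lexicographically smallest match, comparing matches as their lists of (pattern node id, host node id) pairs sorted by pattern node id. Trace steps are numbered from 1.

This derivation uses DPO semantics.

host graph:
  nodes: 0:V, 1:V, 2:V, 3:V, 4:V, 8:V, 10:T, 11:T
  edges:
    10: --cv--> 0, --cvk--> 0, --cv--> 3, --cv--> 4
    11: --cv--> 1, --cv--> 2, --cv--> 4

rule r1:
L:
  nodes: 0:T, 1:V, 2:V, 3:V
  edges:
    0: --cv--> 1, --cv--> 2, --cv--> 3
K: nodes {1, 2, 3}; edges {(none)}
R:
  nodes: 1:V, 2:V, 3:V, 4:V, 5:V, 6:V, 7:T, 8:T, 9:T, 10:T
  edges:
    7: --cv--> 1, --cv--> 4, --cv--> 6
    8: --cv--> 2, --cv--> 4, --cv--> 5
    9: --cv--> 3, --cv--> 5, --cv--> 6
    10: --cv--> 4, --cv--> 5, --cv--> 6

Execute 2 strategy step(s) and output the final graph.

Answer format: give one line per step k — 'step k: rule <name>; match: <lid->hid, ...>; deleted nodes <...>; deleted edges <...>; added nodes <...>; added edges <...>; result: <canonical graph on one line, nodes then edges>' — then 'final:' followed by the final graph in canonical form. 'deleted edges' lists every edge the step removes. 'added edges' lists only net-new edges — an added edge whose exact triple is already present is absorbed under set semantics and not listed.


step 1: rule r1; match: 0->11, 1->1, 2->2, 3->4; deleted nodes 11; deleted edges (11,1,cv); (11,2,cv); (11,4,cv); added nodes 12, 13, 14, 15, 16, 17, 18; added edges (15,1,cv); (15,12,cv); (15,14,cv); (16,2,cv); (16,12,cv); (16,13,cv); (17,4,cv); (17,13,cv); (17,14,cv); (18,12,cv); (18,13,cv); (18,14,cv); result: nodes: 0:V, 1:V, 2:V, 3:V, 4:V, 8:V, 10:T, 12:V, 13:V, 14:V, 15:T, 16:T, 17:T, 18:T edges: (10,0,cv); (10,0,cvk); (10,3,cv); (10,4,cv); (15,1,cv); (15,12,cv); (15,14,cv); (16,2,cv); (16,12,cv); (16,13,cv); (17,4,cv); (17,13,cv); (17,14,cv); (18,12,cv); (18,13,cv); (18,14,cv)
step 2: rule r1; match: 0->15, 1->1, 2->12, 3->14; deleted nodes 15; deleted edges (15,1,cv); (15,12,cv); (15,14,cv); added nodes 19, 20, 21, 22, 23, 24, 25; added edges (22,1,cv); (22,19,cv); (22,21,cv); (23,12,cv); (23,19,cv); (23,20,cv); (24,14,cv); (24,20,cv); (24,21,cv); (25,19,cv); (25,20,cv); (25,21,cv); result: nodes: 0:V, 1:V, 2:V, 3:V, 4:V, 8:V, 10:T, 12:V, 13:V, 14:V, 16:T, 17:T, 18:T, 19:V, 20:V, 21:V, 22:T, 23:T, 24:T, 25:T edges: (10,0,cv); (10,0,cvk); (10,3,cv); (10,4,cv); (16,2,cv); (16,12,cv); (16,13,cv); (17,4,cv); (17,13,cv); (17,14,cv); (18,12,cv); (18,13,cv); (18,14,cv); (22,1,cv); (22,19,cv); (22,21,cv); (23,12,cv); (23,19,cv); (23,20,cv); (24,14,cv); (24,20,cv); (24,21,cv); (25,19,cv); (25,20,cv); (25,21,cv)
final:
nodes: 0:V, 1:V, 2:V, 3:V, 4:V, 8:V, 10:T, 12:V, 13:V, 14:V, 16:T, 17:T, 18:T, 19:V, 20:V, 21:V, 22:T, 23:T, 24:T, 25:T
edges: (10,0,cv); (10,0,cvk); (10,3,cv); (10,4,cv); (16,2,cv); (16,12,cv); (16,13,cv); (17,4,cv); (17,13,cv); (17,14,cv); (18,12,cv); (18,13,cv); (18,14,cv); (22,1,cv); (22,19,cv); (22,21,cv); (23,12,cv); (23,19,cv); (23,20,cv); (24,14,cv); (24,20,cv); (24,21,cv); (25,19,cv); (25,20,cv); (25,21,cv)


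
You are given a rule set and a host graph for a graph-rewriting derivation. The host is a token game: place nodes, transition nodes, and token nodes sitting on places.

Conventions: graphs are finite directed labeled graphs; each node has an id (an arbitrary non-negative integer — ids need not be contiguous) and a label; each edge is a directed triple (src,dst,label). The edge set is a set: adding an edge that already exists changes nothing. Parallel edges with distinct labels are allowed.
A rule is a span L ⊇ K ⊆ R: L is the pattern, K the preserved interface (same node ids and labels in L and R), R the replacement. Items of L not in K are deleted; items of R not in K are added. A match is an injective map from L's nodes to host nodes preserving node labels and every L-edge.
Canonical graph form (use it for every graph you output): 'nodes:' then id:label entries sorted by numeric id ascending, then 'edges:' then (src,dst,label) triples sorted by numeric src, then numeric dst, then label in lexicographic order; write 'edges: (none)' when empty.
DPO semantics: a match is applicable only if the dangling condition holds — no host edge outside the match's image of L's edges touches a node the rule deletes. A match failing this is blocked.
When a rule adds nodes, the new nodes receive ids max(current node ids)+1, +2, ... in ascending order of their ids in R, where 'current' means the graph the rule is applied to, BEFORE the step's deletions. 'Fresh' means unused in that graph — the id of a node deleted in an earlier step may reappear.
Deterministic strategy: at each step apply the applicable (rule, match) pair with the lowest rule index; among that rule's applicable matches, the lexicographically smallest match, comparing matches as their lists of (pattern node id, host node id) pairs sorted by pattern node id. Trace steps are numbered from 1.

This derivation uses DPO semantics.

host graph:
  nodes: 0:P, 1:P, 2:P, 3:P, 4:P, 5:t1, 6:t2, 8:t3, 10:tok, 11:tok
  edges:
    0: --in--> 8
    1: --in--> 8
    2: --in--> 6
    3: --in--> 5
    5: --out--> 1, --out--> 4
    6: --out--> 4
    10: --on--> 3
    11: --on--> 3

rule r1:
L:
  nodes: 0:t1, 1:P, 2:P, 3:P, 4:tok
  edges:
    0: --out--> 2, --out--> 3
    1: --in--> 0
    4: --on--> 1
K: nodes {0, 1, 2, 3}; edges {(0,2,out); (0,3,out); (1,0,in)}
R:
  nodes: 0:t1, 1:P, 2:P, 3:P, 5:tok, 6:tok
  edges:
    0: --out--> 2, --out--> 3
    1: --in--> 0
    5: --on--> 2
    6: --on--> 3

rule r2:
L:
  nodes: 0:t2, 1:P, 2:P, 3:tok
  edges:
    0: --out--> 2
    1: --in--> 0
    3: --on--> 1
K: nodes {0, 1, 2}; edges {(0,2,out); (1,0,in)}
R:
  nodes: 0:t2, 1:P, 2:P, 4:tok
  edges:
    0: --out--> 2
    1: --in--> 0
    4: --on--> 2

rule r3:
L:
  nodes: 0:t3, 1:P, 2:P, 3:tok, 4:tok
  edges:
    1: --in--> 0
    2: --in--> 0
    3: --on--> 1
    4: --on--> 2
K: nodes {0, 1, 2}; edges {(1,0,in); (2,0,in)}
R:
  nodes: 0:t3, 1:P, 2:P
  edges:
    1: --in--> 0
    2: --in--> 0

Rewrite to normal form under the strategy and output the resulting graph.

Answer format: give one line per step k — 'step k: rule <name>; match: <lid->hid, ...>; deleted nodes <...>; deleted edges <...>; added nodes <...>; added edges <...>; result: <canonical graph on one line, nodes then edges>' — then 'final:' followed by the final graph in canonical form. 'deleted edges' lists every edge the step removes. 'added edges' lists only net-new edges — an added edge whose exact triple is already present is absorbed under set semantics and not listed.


step 1: rule r1; match: 0->5, 1->3, 2->1, 3->4, 4->10; deleted nodes 10; deleted edges (10,3,on); added nodes 12, 13; added edges (12,1,on); (13,4,on); result: nodes: 0:P, 1:P, 2:P, 3:P, 4:P, 5:t1, 6:t2, 8:t3, 11:tok, 12:tok, 13:tok edges: (0,8,in); (1,8,in); (2,6,in); (3,5,in); (5,1,out); (5,4,out); (6,4,out); (11,3,on); (12,1,on); (13,4,on)
step 2: rule r1; match: 0->5, 1->3, 2->1, 3->4, 4->11; deleted nodes 11; deleted edges (11,3,on); added nodes 14, 15; added edges (14,1,on); (15,4,on); result: nodes: 0:P, 1:P, 2:P, 3:P, 4:P, 5:t1, 6:t2, 8:t3, 12:tok, 13:tok, 14:tok, 15:tok edges: (0,8,in); (1,8,in); (2,6,in); (3,5,in); (5,1,out); (5,4,out); (6,4,out); (12,1,on); (13,4,on); (14,1,on); (15,4,on)
final:
nodes: 0:P, 1:P, 2:P, 3:P, 4:P, 5:t1, 6:t2, 8:t3, 12:tok, 13:tok, 14:tok, 15:tok
edges: (0,8,in); (1,8,in); (2,6,in); (3,5,in); (5,1,out); (5,4,out); (6,4,out); (12,1,on); (13,4,on); (14,1,on); (15,4,on)


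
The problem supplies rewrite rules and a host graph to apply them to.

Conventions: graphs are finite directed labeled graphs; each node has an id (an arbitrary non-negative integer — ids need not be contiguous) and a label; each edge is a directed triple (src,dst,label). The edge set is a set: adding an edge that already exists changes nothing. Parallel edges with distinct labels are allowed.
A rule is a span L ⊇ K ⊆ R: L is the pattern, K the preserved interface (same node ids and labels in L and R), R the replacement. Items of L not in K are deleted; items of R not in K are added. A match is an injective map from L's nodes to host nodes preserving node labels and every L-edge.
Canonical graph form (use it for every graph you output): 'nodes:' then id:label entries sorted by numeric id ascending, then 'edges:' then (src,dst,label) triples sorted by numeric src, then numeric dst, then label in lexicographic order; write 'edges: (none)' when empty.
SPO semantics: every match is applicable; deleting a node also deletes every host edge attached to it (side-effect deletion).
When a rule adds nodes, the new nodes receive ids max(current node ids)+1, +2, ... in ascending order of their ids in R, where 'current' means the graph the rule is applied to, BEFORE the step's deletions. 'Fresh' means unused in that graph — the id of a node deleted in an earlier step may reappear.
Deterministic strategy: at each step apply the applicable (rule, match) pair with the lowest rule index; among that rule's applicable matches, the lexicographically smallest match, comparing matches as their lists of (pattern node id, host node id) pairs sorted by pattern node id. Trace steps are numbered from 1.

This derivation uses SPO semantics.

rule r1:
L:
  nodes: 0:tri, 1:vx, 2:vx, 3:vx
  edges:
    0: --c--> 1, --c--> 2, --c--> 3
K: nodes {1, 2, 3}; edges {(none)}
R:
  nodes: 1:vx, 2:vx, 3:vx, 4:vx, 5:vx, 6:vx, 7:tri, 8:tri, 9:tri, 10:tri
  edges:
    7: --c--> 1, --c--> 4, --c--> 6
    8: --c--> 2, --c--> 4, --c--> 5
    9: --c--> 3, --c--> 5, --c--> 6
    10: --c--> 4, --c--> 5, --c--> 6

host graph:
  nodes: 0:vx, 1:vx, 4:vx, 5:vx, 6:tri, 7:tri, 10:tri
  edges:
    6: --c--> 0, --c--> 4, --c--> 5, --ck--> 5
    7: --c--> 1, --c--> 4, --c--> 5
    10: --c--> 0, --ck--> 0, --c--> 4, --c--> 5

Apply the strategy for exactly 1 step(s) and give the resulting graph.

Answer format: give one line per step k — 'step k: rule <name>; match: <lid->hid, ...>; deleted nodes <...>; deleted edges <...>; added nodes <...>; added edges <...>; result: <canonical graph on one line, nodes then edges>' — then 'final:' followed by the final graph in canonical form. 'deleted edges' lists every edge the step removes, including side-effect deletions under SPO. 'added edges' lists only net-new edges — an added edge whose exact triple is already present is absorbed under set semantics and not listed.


step 1: rule r1; match: 0->6, 1->0, 2->4, 3->5; deleted nodes 6; deleted edges (6,0,c); (6,4,c); (6,5,c); (6,5,ck); added nodes 11, 12, 13, 14, 15, 16, 17; added edges (14,0,c); (14,11,c); (14,13,c); (15,4,c); (15,11,c); (15,12,c); (16,5,c); (16,12,c); (16,13,c); (17,11,c); (17,12,c); (17,13,c); result: nodes: 0:vx, 1:vx, 4:vx, 5:vx, 7:tri, 10:tri, 11:vx, 12:vx, 13:vx, 14:tri, 15:tri, 16:tri, 17:tri edges: (7,1,c); (7,4,c); (7,5,c); (10,0,c); (10,0,ck); (10,4,c); (10,5,c); (14,0,c); (14,11,c); (14,13,c); (15,4,c); (15,11,c); (15,12,c); (16,5,c); (16,12,c); (16,13,c); (17,11,c); (17,12,c); (17,13,c)
final:
nodes: 0:vx, 1:vx, 4:vx, 5:vx, 7:tri, 10:tri, 11:vx, 12:vx, 13:vx, 14:tri, 15:tri, 16:tri, 17:tri
edges: (7,1,c); (7,4,c); (7,5,c); (10,0,c); (10,0,ck); (10,4,c); (10,5,c); (14,0,c); (14,11,c); (14,13,c); (15,4,c); (15,11,c); (15,12,c); (16,5,c); (16,12,c); (16,13,c); (17,11,c); (17,12,c); (17,13,c)


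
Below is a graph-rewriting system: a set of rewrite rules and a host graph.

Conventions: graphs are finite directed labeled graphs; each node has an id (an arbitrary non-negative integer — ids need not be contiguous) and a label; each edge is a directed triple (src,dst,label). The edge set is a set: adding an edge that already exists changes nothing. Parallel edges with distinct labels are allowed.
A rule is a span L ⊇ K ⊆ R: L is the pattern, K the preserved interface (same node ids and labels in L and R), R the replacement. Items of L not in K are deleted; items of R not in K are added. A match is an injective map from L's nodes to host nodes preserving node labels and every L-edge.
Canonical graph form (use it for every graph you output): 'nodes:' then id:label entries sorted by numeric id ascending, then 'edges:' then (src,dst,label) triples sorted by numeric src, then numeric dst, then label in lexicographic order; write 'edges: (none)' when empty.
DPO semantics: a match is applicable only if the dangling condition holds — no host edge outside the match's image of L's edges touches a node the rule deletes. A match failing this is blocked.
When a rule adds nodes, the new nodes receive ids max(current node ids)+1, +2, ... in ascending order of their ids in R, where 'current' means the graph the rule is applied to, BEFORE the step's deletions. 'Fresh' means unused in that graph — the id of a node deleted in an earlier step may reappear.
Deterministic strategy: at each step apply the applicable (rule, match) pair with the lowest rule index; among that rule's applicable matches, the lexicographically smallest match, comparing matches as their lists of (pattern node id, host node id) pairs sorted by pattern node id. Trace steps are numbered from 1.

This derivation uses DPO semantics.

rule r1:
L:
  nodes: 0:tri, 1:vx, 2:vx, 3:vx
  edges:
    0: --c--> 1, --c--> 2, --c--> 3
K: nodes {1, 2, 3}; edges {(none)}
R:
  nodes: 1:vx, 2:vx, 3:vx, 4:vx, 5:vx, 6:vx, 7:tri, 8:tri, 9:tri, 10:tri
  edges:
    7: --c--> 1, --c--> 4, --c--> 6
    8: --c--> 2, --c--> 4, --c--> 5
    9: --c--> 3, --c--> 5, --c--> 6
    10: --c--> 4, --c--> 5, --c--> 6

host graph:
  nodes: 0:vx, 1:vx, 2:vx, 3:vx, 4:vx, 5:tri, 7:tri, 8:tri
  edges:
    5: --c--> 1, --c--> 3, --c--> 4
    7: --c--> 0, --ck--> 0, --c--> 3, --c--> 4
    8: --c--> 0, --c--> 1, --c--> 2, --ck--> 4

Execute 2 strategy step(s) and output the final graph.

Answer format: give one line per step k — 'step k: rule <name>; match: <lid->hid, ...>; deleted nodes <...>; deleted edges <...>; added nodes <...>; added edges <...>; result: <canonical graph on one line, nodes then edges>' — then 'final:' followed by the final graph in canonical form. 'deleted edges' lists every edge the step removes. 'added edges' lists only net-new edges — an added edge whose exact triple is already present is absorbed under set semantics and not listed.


step 1: rule r1; match: 0->5, 1->1, 2->3, 3->4; deleted nodes 5; deleted edges (5,1,c); (5,3,c); (5,4,c); added nodes 9, 10, 11, 12, 13, 14, 15; added edges (12,1,c); (12,9,c); (12,11,c); (13,3,c); (13,9,c); (13,10,c); (14,4,c); (14,10,c); (14,11,c); (15,9,c); (15,10,c); (15,11,c); result: nodes: 0:vx, 1:vx, 2:vx, 3:vx, 4:vx, 7:tri, 8:tri, 9:vx, 10:vx, 11:vx, 12:tri, 13:tri, 14:tri, 15:tri edges: (7,0,c); (7,0,ck); (7,3,c); (7,4,c); (8,0,c); (8,1,c); (8,2,c); (8,4,ck); (12,1,c); (12,9,c); (12,11,c); (13,3,c); (13,9,c); (13,10,c); (14,4,c); (14,10,c); (14,11,c); (15,9,c); (15,10,c); (15,11,c)
step 2: rule r1; match: 0->12, 1->1, 2->9, 3->11; deleted nodes 12; deleted edges (12,1,c); (12,9,c); (12,11,c); added nodes 16, 17, 18, 19, 20, 21, 22; added edges (19,1,c); (19,16,c); (19,18,c); (20,9,c); (20,16,c); (20,17,c); (21,11,c); (21,17,c); (21,18,c); (22,16,c); (22,17,c); (22,18,c); result: nodes: 0:vx, 1:vx, 2:vx, 3:vx, 4:vx, 7:tri, 8:tri, 9:vx, 10:vx, 11:vx, 13:tri, 14:tri, 15:tri, 16:vx, 17:vx, 18:vx, 19:tri, 20:tri, 21:tri, 22:tri edges: (7,0,c); (7,0,ck); (7,3,c); (7,4,c); (8,0,c); (8,1,c); (8,2,c); (8,4,ck); (13,3,c); (13,9,c); (13,10,c); (14,4,c); (14,10,c); (14,11,c); (15,9,c); (15,10,c); (15,11,c); (19,1,c); (19,16,c); (19,18,c); (20,9,c); (20,16,c); (20,17,c); (21,11,c); (21,17,c); (21,18,c); (22,16,c); (22,17,c); (22,18,c)
final:
nodes: 0:vx, 1:vx, 2:vx, 3:vx, 4:vx, 7:tri, 8:tri, 9:vx, 10:vx, 11:vx, 13:tri, 14:tri, 15:tri, 16:vx, 17:vx, 18:vx, 19:tri, 20:tri, 21:tri, 22:tri
edges: (7,0,c); (7,0,ck); (7,3,c); (7,4,c); (8,0,c); (8,1,c); (8,2,c); (8,4,ck); (13,3,c); (13,9,c); (13,10,c); (14,4,c); (14,10,c); (14,11,c); (15,9,c); (15,10,c); (15,11,c); (19,1,c); (19,16,c); (19,18,c); (20,9,c); (20,16,c); (20,17,c); (21,11,c); (21,17,c); (21,18,c); (22,16,c); (22,17,c); (22,18,c)
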